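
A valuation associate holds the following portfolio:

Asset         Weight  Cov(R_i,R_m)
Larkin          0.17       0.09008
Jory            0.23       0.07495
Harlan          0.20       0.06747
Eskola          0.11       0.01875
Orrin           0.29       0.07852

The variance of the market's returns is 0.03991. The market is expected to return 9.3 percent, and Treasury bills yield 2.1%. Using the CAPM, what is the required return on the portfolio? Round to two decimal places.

β_Larkin = 0.09008 / 0.03991 = 2.2571
β_Jory = 0.07495 / 0.03991 = 1.8780
β_Harlan = 0.06747 / 0.03991 = 1.6906
β_Eskola = 0.01875 / 0.03991 = 0.4698
β_Orrin = 0.07852 / 0.03991 = 1.9674
β_P = Σ w_i β_i = 0.17×2.2571 + 0.23×1.8780 + 0.20×1.6906 + 0.11×0.4698 + 0.29×1.9674 = 1.7760
MRP = 9.3% − 2.1% = 7.20%
E(R_P) = R_f + β_P × MRP = 2.1% + 1.7760 × 7.2% = 14.89%

14.89%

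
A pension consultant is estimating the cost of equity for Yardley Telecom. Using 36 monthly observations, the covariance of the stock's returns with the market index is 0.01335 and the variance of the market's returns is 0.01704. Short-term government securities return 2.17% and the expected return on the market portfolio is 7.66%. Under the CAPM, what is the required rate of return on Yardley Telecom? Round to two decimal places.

6.47%

β = Cov(R_i, R_m) / Var(R_m) = 0.01335 / 0.01704 = 0.7835
MRP = 7.66% − 2.17% = 5.49%
E(R) = R_f + β × MRP = 2.17% + 0.7835 × 5.49% = 6.47%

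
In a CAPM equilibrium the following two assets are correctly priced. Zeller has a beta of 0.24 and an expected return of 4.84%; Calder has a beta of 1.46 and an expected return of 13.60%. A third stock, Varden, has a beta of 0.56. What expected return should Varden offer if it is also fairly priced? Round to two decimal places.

MRP (SML slope) = (13.60% − 4.84%) / (1.46 − 0.24) = 8.76% / 1.22 = 7.1803%
R_f (intercept) = 4.84% − 0.24 × 7.1803% = 3.1167%
E(R_Varden) = R_f + β × MRP = 3.1167% + 0.56 × 7.1803% = 7.14%

7.14%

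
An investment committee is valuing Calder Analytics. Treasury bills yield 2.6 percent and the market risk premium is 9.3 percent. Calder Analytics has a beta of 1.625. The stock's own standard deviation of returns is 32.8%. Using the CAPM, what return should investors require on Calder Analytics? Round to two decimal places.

E(R) = R_f + β × MRP = 2.6% + 1.625 × 9.3% = 17.71%

17.71%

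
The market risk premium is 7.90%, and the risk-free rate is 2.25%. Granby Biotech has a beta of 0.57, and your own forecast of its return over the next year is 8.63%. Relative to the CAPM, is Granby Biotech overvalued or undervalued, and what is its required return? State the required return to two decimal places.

Required return = R_f + β·MRP = 2.25% + 0.57 × 7.90% = 6.75%
Forecast 8.63% > required 6.75% → the stock plots above the SML → undervalued.

Undervalued; required return 6.75%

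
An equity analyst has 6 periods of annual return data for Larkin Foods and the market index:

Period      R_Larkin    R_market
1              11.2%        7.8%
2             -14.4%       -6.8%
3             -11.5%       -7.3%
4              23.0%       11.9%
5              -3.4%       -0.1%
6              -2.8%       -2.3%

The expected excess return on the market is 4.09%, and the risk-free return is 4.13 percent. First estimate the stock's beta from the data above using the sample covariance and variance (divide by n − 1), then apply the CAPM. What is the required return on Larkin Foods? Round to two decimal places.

11.47%

Mean R_i = (11.2 − 14.4 − 11.5 + 23.0 − 3.4 − 2.8) / 6 = 0.3500%
Mean R_m = (7.8 − 6.8 − 7.3 + 11.9 − 0.1 − 2.3) / 6 = 0.5333%
Σ(R_i − R̄_i)(R_m − R̄_m) = 548.5900  ⇒  Cov = 548.5900 / 5 = 109.7180
Σ(R_m − R̄_m)² = 305.5733  ⇒  Var(R_m) = 305.5733 / 5 = 61.1147
β = Cov / Var(R_m) = 109.7180 / 61.1147 = 1.7953
E(R) = R_f + β × MRP = 4.13% + 1.7953 × 4.09% = 11.47%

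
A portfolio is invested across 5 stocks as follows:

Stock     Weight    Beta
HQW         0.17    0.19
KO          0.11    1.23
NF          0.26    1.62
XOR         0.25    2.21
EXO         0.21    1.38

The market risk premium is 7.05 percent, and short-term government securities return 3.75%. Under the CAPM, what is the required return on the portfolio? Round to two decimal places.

β_P = Σ w_i β_i = 0.17×0.19 + 0.11×1.23 + 0.26×1.62 + 0.25×2.21 + 0.21×1.38 = 1.4311
E(R_P) = R_f + β_P × MRP = 3.75% + 1.4311 × 7.05% = 13.84%

13.84%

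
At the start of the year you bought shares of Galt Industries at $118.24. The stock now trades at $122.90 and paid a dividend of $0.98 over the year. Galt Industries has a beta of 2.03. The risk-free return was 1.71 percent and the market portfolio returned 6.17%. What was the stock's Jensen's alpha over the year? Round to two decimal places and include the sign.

Realised HPR = (P1 + D1 − P0) / P0 = (122.90 + 0.98 − 118.24) / 118.24 = 5.64 / 118.24 = 4.7700%
MRP = 6.17% − 1.71% = 4.46%
CAPM required = R_f + β·MRP = 1.71% + 2.03 × 4.46% = 10.7638%
α = realised − required = 4.7700% − 10.7638% = -5.99%

-5.99%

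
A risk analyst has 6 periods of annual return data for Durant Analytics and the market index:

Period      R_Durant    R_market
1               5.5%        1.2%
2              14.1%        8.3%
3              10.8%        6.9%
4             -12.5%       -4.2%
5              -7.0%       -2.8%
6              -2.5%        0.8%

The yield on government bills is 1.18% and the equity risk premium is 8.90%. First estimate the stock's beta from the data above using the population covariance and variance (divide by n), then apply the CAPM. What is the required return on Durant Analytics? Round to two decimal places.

Mean R_i = (5.5 + 14.1 + 10.8 − 12.5 − 7.0 − 2.5) / 6 = 1.4000%
Mean R_m = (1.2 + 8.3 + 6.9 − 4.2 − 2.8 + 0.8) / 6 = 1.7000%
Σ(R_i − R̄_i)(R_m − R̄_m) = 253.9700  ⇒  Cov = 253.9700 / 6 = 42.3283
Σ(R_m − R̄_m)² = 126.7200  ⇒  Var(R_m) = 126.7200 / 6 = 21.1200
β = Cov / Var(R_m) = 42.3283 / 21.1200 = 2.0042
E(R) = R_f + β × MRP = 1.18% + 2.0042 × 8.90% = 19.02%

19.02%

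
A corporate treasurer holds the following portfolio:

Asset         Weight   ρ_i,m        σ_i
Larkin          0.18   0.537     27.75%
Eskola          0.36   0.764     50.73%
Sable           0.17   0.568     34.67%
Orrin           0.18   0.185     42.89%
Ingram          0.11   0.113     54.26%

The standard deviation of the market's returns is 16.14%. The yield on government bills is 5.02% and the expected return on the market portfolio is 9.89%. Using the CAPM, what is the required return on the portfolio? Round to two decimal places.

β_Larkin = 0.537 × 27.75% / 16.14% = 0.9233
β_Eskola = 0.764 × 50.73% / 16.14% = 2.4013
β_Sable = 0.568 × 34.67% / 16.14% = 1.2201
β_Orrin = 0.185 × 42.89% / 16.14% = 0.4916
β_Ingram = 0.113 × 54.26% / 16.14% = 0.3799
β_P = Σ w_i β_i = 0.18×0.9233 + 0.36×2.4013 + 0.17×1.2201 + 0.18×0.4916 + 0.11×0.3799 = 1.3684
MRP = 9.89% − 5.02% = 4.87%
E(R_P) = R_f + β_P × MRP = 5.02% + 1.3684 × 4.87% = 11.68%

11.68%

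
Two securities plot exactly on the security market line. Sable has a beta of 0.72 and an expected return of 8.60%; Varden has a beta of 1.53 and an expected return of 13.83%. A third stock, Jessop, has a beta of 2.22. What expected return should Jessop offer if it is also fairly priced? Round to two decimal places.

MRP (SML slope) = (13.83% − 8.60%) / (1.53 − 0.72) = 5.23% / 0.81 = 6.4568%
R_f (intercept) = 8.60% − 0.72 × 6.4568% = 3.9511%
E(R_Jessop) = R_f + β × MRP = 3.9511% + 2.22 × 6.4568% = 18.29%

18.29%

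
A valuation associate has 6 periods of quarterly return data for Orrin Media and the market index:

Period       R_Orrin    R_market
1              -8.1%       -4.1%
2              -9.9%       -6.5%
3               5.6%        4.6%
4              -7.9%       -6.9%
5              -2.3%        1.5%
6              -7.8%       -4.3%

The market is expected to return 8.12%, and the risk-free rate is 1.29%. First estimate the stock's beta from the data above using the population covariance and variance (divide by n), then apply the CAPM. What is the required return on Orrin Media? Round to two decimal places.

Mean R_i = (-8.1 − 9.9 + 5.6 − 7.9 − 2.3 − 7.8) / 6 = -5.0667%
Mean R_m = (-4.1 − 6.5 + 4.6 − 6.9 + 1.5 − 4.3) / 6 = -2.6167%
Σ(R_i − R̄_i)(R_m − R̄_m) = 128.3733  ⇒  Cov = 128.3733 / 6 = 21.3956
Σ(R_m − R̄_m)² = 107.4883  ⇒  Var(R_m) = 107.4883 / 6 = 17.9147
β = Cov / Var(R_m) = 21.3956 / 17.9147 = 1.1943
MRP = 8.12% − 1.29% = 6.83%
E(R) = R_f + β × MRP = 1.29% + 1.1943 × 6.83% = 9.45%

9.45%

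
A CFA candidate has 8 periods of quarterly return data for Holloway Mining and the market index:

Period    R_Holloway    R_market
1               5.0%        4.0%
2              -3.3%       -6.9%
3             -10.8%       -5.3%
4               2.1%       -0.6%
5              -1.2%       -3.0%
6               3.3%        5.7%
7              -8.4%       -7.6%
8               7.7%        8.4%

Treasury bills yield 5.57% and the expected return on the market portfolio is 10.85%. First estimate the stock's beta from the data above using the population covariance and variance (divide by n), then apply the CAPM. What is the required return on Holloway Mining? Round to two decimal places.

10.60%

Mean R_i = (5.0 − 3.3 − 10.8 + 2.1 − 1.2 + 3.3 − 8.4 + 7.7) / 8 = -0.7000%
Mean R_m = (4.0 − 6.9 − 5.3 − 0.6 − 3.0 + 5.7 − 7.6 + 8.4) / 8 = -0.6625%
Σ(R_i − R̄_i)(R_m − R̄_m) = 245.9700  ⇒  Cov = 245.9700 / 8 = 30.7463
Σ(R_m − R̄_m)² = 258.3588  ⇒  Var(R_m) = 258.3588 / 8 = 32.2949
β = Cov / Var(R_m) = 30.7463 / 32.2949 = 0.9520
MRP = 10.85% − 5.57% = 5.28%
E(R) = R_f + β × MRP = 5.57% + 0.9520 × 5.28% = 10.60%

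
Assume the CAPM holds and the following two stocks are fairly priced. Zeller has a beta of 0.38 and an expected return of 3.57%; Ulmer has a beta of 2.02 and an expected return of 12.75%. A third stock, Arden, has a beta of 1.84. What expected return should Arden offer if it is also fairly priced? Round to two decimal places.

MRP (SML slope) = (12.75% − 3.57%) / (2.02 − 0.38) = 9.18% / 1.64 = 5.5976%
R_f (intercept) = 3.57% − 0.38 × 5.5976% = 1.4429%
E(R_Arden) = R_f + β × MRP = 1.4429% + 1.84 × 5.5976% = 11.74%

11.74%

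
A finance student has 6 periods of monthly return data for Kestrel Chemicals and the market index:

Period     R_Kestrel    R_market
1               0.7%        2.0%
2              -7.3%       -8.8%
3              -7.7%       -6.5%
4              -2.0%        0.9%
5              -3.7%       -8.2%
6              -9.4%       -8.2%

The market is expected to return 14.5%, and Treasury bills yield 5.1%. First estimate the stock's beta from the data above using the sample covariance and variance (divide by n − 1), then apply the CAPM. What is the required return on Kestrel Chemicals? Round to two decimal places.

11.34%

Mean R_i = (0.7 − 7.3 − 7.7 − 2.0 − 3.7 − 9.4) / 6 = -4.9000%
Mean R_m = (2.0 − 8.8 − 6.5 + 0.9 − 8.2 − 8.2) / 6 = -4.8000%
Σ(R_i − R̄_i)(R_m − R̄_m) = 80.1900  ⇒  Cov = 80.1900 / 5 = 16.0380
Σ(R_m − R̄_m)² = 120.7400  ⇒  Var(R_m) = 120.7400 / 5 = 24.1480
β = Cov / Var(R_m) = 16.0380 / 24.1480 = 0.6642
MRP = 14.5% − 5.1% = 9.40%
E(R) = R_f + β × MRP = 5.1% + 0.6642 × 9.4% = 11.34%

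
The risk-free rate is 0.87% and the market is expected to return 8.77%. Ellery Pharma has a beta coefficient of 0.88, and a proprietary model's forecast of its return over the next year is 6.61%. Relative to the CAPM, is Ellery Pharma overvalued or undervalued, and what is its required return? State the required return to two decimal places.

MRP = 8.77% − 0.87% = 7.90%
Required return = R_f + β·MRP = 0.87% + 0.88 × 7.90% = 7.82%
Forecast 6.61% < required 7.82% → the stock plots below the SML → overvalued.

Overvalued; required return 7.82%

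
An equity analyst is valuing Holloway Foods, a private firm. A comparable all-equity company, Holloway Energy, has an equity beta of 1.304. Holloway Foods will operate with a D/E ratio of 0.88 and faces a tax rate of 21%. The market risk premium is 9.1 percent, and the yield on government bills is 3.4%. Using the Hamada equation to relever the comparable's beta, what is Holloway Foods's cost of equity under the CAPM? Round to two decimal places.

23.52%

β_L = β_U × [1 + (1 − t)(D/E)] = 1.304 × [1 + (1 − 0.21) × 0.88]
    = 1.304 × [1 + 0.79 × 0.88] = 1.304 × 1.6952 = 2.2105
E(R) = R_f + β_L × MRP = 3.4% + 2.2105 × 9.1% = 23.52%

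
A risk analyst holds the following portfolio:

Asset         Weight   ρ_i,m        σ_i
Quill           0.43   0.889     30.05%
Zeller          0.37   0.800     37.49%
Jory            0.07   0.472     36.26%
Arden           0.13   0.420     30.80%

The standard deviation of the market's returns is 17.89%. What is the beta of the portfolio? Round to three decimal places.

β_Quill = 0.889 × 30.05% / 17.89% = 1.4933
β_Zeller = 0.800 × 37.49% / 17.89% = 1.6765
β_Jory = 0.472 × 36.26% / 17.89% = 0.9567
β_Arden = 0.420 × 30.80% / 17.89% = 0.7231
β_P = Σ w_i β_i = 0.43×1.4933 + 0.37×1.6765 + 0.07×0.9567 + 0.13×0.7231 = 1.4234

1.423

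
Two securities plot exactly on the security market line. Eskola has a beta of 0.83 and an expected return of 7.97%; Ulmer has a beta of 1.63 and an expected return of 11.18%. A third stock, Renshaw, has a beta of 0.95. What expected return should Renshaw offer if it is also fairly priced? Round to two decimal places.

8.45%

MRP (SML slope) = (11.18% − 7.97%) / (1.63 − 0.83) = 3.21% / 0.80 = 4.0125%
R_f (intercept) = 7.97% − 0.83 × 4.0125% = 4.6396%
E(R_Renshaw) = R_f + β × MRP = 4.6396% + 0.95 × 4.0125% = 8.45%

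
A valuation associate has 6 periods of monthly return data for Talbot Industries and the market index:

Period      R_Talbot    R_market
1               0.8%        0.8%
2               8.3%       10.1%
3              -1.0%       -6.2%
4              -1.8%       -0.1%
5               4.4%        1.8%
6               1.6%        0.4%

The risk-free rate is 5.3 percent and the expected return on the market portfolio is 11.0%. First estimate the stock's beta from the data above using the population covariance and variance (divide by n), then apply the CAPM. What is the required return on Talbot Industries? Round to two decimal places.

Mean R_i = (0.8 + 8.3 − 1.0 − 1.8 + 4.4 + 1.6) / 6 = 2.0500%
Mean R_m = (0.8 + 10.1 − 6.2 − 0.1 + 1.8 + 0.4) / 6 = 1.1333%
Σ(R_i − R̄_i)(R_m − R̄_m) = 85.4700  ⇒  Cov = 85.4700 / 6 = 14.2450
Σ(R_m − R̄_m)² = 136.7933  ⇒  Var(R_m) = 136.7933 / 6 = 22.7989
β = Cov / Var(R_m) = 14.2450 / 22.7989 = 0.6248
MRP = 11.0% − 5.3% = 5.70%
E(R) = R_f + β × MRP = 5.3% + 0.6248 × 5.7% = 8.86%

8.86%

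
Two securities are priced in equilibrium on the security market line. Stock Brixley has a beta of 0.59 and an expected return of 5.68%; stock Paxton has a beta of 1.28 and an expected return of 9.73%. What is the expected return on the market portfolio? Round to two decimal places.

Both satisfy E(R) = R_f + β·MRP, so the slope of the SML is
MRP = (9.73% − 5.68%) / (1.28 − 0.59) = 4.05% / 0.69 = 5.8696%
R_f = E(R_Brixley) − β_Brixley·MRP = 5.68% − 0.59 × 5.8696% = 2.2169%
E(R_m) = R_f + MRP = 2.2169% + 5.8696% = 8.09%

8.09%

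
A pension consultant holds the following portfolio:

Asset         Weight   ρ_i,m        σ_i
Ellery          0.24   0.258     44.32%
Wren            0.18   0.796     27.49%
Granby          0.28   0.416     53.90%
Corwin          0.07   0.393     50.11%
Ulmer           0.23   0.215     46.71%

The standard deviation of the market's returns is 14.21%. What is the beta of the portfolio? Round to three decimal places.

1.172

β_Ellery = 0.258 × 44.32% / 14.21% = 0.8047
β_Wren = 0.796 × 27.49% / 14.21% = 1.5399
β_Granby = 0.416 × 53.90% / 14.21% = 1.5779
β_Corwin = 0.393 × 50.11% / 14.21% = 1.3859
β_Ulmer = 0.215 × 46.71% / 14.21% = 0.7067
β_P = Σ w_i β_i = 0.24×0.8047 + 0.18×1.5399 + 0.28×1.5779 + 0.07×1.3859 + 0.23×0.7067 = 1.1717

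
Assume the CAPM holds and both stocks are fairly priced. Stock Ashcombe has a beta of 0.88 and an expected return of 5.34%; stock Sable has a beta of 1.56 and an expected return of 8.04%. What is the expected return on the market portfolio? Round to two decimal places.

Both satisfy E(R) = R_f + β·MRP, so the slope of the SML is
MRP = (8.04% − 5.34%) / (1.56 − 0.88) = 2.70% / 0.68 = 3.9706%
R_f = E(R_Ashcombe) − β_Ashcombe·MRP = 5.34% − 0.88 × 3.9706% = 1.8459%
E(R_m) = R_f + MRP = 1.8459% + 3.9706% = 5.82%

5.82%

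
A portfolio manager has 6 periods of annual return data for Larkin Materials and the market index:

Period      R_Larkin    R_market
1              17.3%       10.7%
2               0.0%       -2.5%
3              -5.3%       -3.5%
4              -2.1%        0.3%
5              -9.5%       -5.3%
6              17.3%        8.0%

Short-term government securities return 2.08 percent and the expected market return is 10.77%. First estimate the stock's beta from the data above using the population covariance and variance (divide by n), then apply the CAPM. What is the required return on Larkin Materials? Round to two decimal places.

Mean R_i = (17.3 + 0.0 − 5.3 − 2.1 − 9.5 + 17.3) / 6 = 2.9500%
Mean R_m = (10.7 − 2.5 − 3.5 + 0.3 − 5.3 + 8.0) / 6 = 1.2833%
Σ(R_i − R̄_i)(R_m − R̄_m) = 369.0650  ⇒  Cov = 369.0650 / 6 = 61.5108
Σ(R_m − R̄_m)² = 215.2883  ⇒  Var(R_m) = 215.2883 / 6 = 35.8814
β = Cov / Var(R_m) = 61.5108 / 35.8814 = 1.7143
MRP = 10.77% − 2.08% = 8.69%
E(R) = R_f + β × MRP = 2.08% + 1.7143 × 8.69% = 16.98%

16.98%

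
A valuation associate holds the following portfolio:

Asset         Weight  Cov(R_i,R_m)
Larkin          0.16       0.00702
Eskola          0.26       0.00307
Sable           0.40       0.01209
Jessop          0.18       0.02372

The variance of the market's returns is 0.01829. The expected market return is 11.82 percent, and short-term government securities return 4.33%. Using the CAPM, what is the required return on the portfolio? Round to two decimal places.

β_Larkin = 0.00702 / 0.01829 = 0.3838
β_Eskola = 0.00307 / 0.01829 = 0.1679
β_Sable = 0.01209 / 0.01829 = 0.6610
β_Jessop = 0.02372 / 0.01829 = 1.2969
β_P = Σ w_i β_i = 0.16×0.3838 + 0.26×0.1679 + 0.40×0.6610 + 0.18×1.2969 = 0.6029
MRP = 11.82% − 4.33% = 7.49%
E(R_P) = R_f + β_P × MRP = 4.33% + 0.6029 × 7.49% = 8.85%

8.85%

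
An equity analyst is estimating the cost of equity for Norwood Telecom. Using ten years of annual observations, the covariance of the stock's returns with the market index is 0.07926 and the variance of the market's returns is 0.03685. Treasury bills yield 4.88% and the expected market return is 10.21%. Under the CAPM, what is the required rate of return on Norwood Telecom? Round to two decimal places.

β = Cov(R_i, R_m) / Var(R_m) = 0.07926 / 0.03685 = 2.1509
MRP = 10.21% − 4.88% = 5.33%
E(R) = R_f + β × MRP = 4.88% + 2.1509 × 5.33% = 16.34%

16.34%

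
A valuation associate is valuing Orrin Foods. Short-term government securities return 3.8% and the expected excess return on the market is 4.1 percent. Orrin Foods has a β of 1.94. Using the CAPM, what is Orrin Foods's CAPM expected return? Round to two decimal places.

11.75%

E(R) = R_f + β × MRP = 3.8% + 1.94 × 4.1% = 11.75%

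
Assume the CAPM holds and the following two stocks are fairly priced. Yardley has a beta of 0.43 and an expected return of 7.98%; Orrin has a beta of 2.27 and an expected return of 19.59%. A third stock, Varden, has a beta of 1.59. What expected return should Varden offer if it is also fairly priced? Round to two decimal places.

MRP (SML slope) = (19.59% − 7.98%) / (2.27 − 0.43) = 11.61% / 1.84 = 6.3098%
R_f (intercept) = 7.98% − 0.43 × 6.3098% = 5.2668%
E(R_Varden) = R_f + β × MRP = 5.2668% + 1.59 × 6.3098% = 15.30%

15.30%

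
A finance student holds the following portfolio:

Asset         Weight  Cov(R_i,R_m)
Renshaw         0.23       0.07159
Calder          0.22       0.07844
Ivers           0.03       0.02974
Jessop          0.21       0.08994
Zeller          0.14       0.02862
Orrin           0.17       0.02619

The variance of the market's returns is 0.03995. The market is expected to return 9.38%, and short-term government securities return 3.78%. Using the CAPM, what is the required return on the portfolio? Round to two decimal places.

β_Renshaw = 0.07159 / 0.03995 = 1.7920
β_Calder = 0.07844 / 0.03995 = 1.9635
β_Ivers = 0.02974 / 0.03995 = 0.7444
β_Jessop = 0.08994 / 0.03995 = 2.2513
β_Zeller = 0.02862 / 0.03995 = 0.7164
β_Orrin = 0.02619 / 0.03995 = 0.6556
β_P = Σ w_i β_i = 0.23×1.7920 + 0.22×1.9635 + 0.03×0.7444 + 0.21×2.2513 + 0.14×0.7164 + 0.17×0.6556 = 1.5510
MRP = 9.38% − 3.78% = 5.60%
E(R_P) = R_f + β_P × MRP = 3.78% + 1.5510 × 5.60% = 12.47%

12.47%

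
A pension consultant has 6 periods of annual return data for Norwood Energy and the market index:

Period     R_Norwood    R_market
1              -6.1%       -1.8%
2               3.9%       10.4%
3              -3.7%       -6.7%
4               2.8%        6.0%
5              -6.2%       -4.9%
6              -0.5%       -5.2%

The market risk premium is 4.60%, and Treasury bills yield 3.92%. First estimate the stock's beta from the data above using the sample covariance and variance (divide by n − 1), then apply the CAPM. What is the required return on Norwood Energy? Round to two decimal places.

6.24%

Mean R_i = (-6.1 + 3.9 − 3.7 + 2.8 − 6.2 − 0.5) / 6 = -1.6333%
Mean R_m = (-1.8 + 10.4 − 6.7 + 6.0 − 4.9 − 5.2) / 6 = -0.3667%
Σ(R_i − R̄_i)(R_m − R̄_m) = 122.5167  ⇒  Cov = 122.5167 / 5 = 24.5033
Σ(R_m − R̄_m)² = 242.5333  ⇒  Var(R_m) = 242.5333 / 5 = 48.5067
β = Cov / Var(R_m) = 24.5033 / 48.5067 = 0.5052
E(R) = R_f + β × MRP = 3.92% + 0.5052 × 4.60% = 6.24%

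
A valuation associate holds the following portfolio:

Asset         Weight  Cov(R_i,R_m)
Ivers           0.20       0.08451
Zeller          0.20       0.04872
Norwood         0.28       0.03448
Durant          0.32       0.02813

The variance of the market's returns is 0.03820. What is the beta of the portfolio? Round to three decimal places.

1.186

β_Ivers = 0.08451 / 0.03820 = 2.2123
β_Zeller = 0.04872 / 0.03820 = 1.2754
β_Norwood = 0.03448 / 0.03820 = 0.9026
β_Durant = 0.02813 / 0.03820 = 0.7364
β_P = Σ w_i β_i = 0.20×2.2123 + 0.20×1.2754 + 0.28×0.9026 + 0.32×0.7364 = 1.1859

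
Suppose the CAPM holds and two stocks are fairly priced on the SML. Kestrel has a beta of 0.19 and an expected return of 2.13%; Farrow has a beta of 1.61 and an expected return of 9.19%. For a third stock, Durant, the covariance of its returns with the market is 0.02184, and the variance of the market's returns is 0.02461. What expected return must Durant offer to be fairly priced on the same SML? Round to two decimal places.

MRP = (9.19% − 2.13%) / (1.61 − 0.19) = 4.9718%
R_f = 2.13% − 0.19 × 4.9718% = 1.1854%
β_Durant = Cov / Var(R_m) = 0.02184 / 0.02461 = 0.8874
E(R_Durant) = R_f + β × MRP = 1.1854% + 0.8874 × 4.9718% = 5.60%

5.60%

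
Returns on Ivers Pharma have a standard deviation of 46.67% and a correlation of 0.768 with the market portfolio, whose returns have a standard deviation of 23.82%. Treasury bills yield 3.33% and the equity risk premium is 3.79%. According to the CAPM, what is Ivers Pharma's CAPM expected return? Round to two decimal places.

β = ρ × σ_i / σ_m = 0.768 × 46.67% / 23.82% = 1.5047
E(R) = 3.33% + 1.5047 × 3.79% = 9.03%

9.03%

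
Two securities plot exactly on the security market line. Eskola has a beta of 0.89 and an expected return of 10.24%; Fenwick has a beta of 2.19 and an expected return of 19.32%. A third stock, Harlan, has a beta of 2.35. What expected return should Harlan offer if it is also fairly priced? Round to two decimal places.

MRP (SML slope) = (19.32% − 10.24%) / (2.19 − 0.89) = 9.08% / 1.30 = 6.9846%
R_f (intercept) = 10.24% − 0.89 × 6.9846% = 4.0237%
E(R_Harlan) = R_f + β × MRP = 4.0237% + 2.35 × 6.9846% = 20.44%

20.44%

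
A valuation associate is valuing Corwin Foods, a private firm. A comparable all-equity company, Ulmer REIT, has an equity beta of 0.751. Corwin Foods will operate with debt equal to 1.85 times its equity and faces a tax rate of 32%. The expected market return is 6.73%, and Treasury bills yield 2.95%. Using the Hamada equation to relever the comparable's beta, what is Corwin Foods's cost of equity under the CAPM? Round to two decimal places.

9.36%

β_L = β_U × [1 + (1 − t)(D/E)] = 0.751 × [1 + (1 − 0.32) × 1.85]
    = 0.751 × [1 + 0.68 × 1.85] = 0.751 × 2.2580 = 1.6958
MRP = 6.73% − 2.95% = 3.78%
E(R) = R_f + β_L × MRP = 2.95% + 1.6958 × 3.78% = 9.36%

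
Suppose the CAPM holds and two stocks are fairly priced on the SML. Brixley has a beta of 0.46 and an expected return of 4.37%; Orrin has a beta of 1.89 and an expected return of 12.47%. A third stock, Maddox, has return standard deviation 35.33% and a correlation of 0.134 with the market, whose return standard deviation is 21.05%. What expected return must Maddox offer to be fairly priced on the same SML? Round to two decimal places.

3.04%

MRP = (12.47% − 4.37%) / (1.89 − 0.46) = 5.6643%
R_f = 4.37% − 0.46 × 5.6643% = 1.7644%
β_Maddox = ρ·σ_i/σ_m = 0.134 × 35.33 / 21.05 = 0.2249
E(R_Maddox) = R_f + β × MRP = 1.7644% + 0.2249 × 5.6643% = 3.04%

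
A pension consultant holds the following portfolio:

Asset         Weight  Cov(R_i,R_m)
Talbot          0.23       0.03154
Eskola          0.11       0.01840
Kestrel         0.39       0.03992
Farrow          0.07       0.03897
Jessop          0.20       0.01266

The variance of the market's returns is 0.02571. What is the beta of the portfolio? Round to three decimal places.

β_Talbot = 0.03154 / 0.02571 = 1.2268
β_Eskola = 0.01840 / 0.02571 = 0.7157
β_Kestrel = 0.03992 / 0.02571 = 1.5527
β_Farrow = 0.03897 / 0.02571 = 1.5158
β_Jessop = 0.01266 / 0.02571 = 0.4924
β_P = Σ w_i β_i = 0.23×1.2268 + 0.11×0.7157 + 0.39×1.5527 + 0.07×1.5158 + 0.20×0.4924 = 1.1710

1.171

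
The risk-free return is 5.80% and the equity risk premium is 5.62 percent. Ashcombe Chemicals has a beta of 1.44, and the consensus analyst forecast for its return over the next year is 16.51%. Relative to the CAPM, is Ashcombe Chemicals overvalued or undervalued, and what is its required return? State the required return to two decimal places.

Required return = R_f + β·MRP = 5.80% + 1.44 × 5.62% = 13.89%
Forecast 16.51% > required 13.89% → the stock plots above the SML → undervalued.

Undervalued; required return 13.89%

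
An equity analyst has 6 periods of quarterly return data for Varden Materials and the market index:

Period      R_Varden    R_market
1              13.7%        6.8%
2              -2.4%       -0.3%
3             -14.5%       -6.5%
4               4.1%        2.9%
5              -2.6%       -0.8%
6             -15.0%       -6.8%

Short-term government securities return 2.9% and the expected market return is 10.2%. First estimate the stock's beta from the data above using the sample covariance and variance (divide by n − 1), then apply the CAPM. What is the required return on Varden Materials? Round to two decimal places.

18.05%

Mean R_i = (13.7 − 2.4 − 14.5 + 4.1 − 2.6 − 15.0) / 6 = -2.7833%
Mean R_m = (6.8 − 0.3 − 6.5 + 2.9 − 0.8 − 6.8) / 6 = -0.7833%
Σ(R_i − R̄_i)(R_m − R̄_m) = 291.0183  ⇒  Cov = 291.0183 / 5 = 58.2037
Σ(R_m − R̄_m)² = 140.1883  ⇒  Var(R_m) = 140.1883 / 5 = 28.0377
β = Cov / Var(R_m) = 58.2037 / 28.0377 = 2.0759
MRP = 10.2% − 2.9% = 7.30%
E(R) = R_f + β × MRP = 2.9% + 2.0759 × 7.3% = 18.05%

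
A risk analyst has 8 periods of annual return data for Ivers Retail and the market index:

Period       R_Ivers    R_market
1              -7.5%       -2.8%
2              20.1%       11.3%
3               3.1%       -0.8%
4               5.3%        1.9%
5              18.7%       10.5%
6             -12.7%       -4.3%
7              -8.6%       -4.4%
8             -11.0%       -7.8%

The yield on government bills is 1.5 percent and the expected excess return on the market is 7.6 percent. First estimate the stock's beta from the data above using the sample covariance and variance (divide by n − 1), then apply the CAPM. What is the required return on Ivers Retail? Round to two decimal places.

Mean R_i = (-7.5 + 20.1 + 3.1 + 5.3 + 18.7 − 12.7 − 8.6 − 11.0) / 8 = 0.9250%
Mean R_m = (-2.8 + 11.3 − 0.8 + 1.9 + 10.5 − 4.3 − 4.4 − 7.8) / 8 = 0.4500%
Σ(R_i − R̄_i)(R_m − R̄_m) = 626.9900  ⇒  Cov = 626.9900 / 7 = 89.5700
Σ(R_m − R̄_m)² = 347.1000  ⇒  Var(R_m) = 347.1000 / 7 = 49.5857
β = Cov / Var(R_m) = 89.5700 / 49.5857 = 1.8064
E(R) = R_f + β × MRP = 1.5% + 1.8064 × 7.6% = 15.23%

15.23%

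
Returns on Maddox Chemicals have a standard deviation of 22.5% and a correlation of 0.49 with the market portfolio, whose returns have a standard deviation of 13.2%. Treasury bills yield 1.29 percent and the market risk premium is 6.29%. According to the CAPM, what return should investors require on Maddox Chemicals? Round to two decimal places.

6.54%

β = ρ × σ_i / σ_m = 0.49 × 22.5% / 13.2% = 0.8352
E(R) = 1.29% + 0.8352 × 6.29% = 6.54%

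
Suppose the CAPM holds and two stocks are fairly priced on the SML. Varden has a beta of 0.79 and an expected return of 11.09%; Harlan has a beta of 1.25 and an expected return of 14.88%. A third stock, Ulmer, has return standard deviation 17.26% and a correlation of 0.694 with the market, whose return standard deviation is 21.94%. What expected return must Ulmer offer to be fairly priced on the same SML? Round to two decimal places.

9.08%

MRP = (14.88% − 11.09%) / (1.25 − 0.79) = 8.2391%
R_f = 11.09% − 0.79 × 8.2391% = 4.5811%
β_Ulmer = ρ·σ_i/σ_m = 0.694 × 17.26 / 21.94 = 0.5460
E(R_Ulmer) = R_f + β × MRP = 4.5811% + 0.5460 × 8.2391% = 9.08%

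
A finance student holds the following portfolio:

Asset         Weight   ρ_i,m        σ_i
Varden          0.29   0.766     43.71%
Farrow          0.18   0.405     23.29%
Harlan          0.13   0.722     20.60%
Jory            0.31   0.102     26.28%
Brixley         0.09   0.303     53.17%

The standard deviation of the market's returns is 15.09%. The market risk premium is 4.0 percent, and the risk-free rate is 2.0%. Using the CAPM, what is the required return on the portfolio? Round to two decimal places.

β_Varden = 0.766 × 43.71% / 15.09% = 2.2188
β_Farrow = 0.405 × 23.29% / 15.09% = 0.6251
β_Harlan = 0.722 × 20.60% / 15.09% = 0.9856
β_Jory = 0.102 × 26.28% / 15.09% = 0.1776
β_Brixley = 0.303 × 53.17% / 15.09% = 1.0676
β_P = Σ w_i β_i = 0.29×2.2188 + 0.18×0.6251 + 0.13×0.9856 + 0.31×0.1776 + 0.09×1.0676 = 1.0352
E(R_P) = R_f + β_P × MRP = 2.0% + 1.0352 × 4.0% = 6.14%

6.14%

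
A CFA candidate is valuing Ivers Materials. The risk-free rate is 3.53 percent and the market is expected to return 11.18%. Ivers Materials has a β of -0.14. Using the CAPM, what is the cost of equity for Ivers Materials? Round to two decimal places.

Market risk premium = E(R_m) − R_f = 11.18% − 3.53% = 7.65%
E(R) = R_f + β × MRP = 3.53% + -0.14 × 7.65% = 2.46%

2.46%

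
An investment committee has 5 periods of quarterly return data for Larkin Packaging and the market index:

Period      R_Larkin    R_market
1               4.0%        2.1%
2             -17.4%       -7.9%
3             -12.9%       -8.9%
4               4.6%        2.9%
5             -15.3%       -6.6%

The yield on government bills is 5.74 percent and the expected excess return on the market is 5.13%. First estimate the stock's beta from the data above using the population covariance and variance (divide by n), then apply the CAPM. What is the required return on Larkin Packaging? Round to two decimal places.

15.14%

Mean R_i = (4.0 − 17.4 − 12.9 + 4.6 − 15.3) / 5 = -7.4000%
Mean R_m = (2.1 − 7.9 − 8.9 + 2.9 − 6.6) / 5 = -3.6800%
Σ(R_i − R̄_i)(R_m − R̄_m) = 238.8300  ⇒  Cov = 238.8300 / 5 = 47.7660
Σ(R_m − R̄_m)² = 130.2880  ⇒  Var(R_m) = 130.2880 / 5 = 26.0576
β = Cov / Var(R_m) = 47.7660 / 26.0576 = 1.8331
E(R) = R_f + β × MRP = 5.74% + 1.8331 × 5.13% = 15.14%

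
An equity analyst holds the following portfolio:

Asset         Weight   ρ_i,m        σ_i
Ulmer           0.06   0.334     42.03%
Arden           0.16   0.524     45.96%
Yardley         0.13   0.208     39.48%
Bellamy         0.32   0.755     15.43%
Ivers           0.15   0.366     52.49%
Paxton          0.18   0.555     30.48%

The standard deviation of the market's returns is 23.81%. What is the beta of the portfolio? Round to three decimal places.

0.648

β_Ulmer = 0.334 × 42.03% / 23.81% = 0.5896
β_Arden = 0.524 × 45.96% / 23.81% = 1.0115
β_Yardley = 0.208 × 39.48% / 23.81% = 0.3449
β_Bellamy = 0.755 × 15.43% / 23.81% = 0.4893
β_Ivers = 0.366 × 52.49% / 23.81% = 0.8069
β_Paxton = 0.555 × 30.48% / 23.81% = 0.7105
β_P = Σ w_i β_i = 0.06×0.5896 + 0.16×1.0115 + 0.13×0.3449 + 0.32×0.4893 + 0.15×0.8069 + 0.18×0.7105 = 0.6476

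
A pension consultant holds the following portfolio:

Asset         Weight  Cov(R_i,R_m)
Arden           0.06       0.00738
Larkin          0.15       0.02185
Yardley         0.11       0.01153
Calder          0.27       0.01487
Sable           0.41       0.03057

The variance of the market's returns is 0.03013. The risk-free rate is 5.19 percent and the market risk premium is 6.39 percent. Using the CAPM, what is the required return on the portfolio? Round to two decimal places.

β_Arden = 0.00738 / 0.03013 = 0.2449
β_Larkin = 0.02185 / 0.03013 = 0.7252
β_Yardley = 0.01153 / 0.03013 = 0.3827
β_Calder = 0.01487 / 0.03013 = 0.4935
β_Sable = 0.03057 / 0.03013 = 1.0146
β_P = Σ w_i β_i = 0.06×0.2449 + 0.15×0.7252 + 0.11×0.3827 + 0.27×0.4935 + 0.41×1.0146 = 0.7148
E(R_P) = R_f + β_P × MRP = 5.19% + 0.7148 × 6.39% = 9.76%

9.76%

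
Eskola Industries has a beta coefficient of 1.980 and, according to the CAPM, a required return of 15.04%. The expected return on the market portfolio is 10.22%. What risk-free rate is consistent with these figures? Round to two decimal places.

5.30%

E(R) = R_f + β(E(R_m) − R_f) = R_f(1 − β) + β·E(R_m)
15.04% = R_f × (1 − 1.980) + 1.980 × 10.22%
15.04% = R_f × -0.980 + 20.23560%
R_f = (15.04% − 20.23560%) / -0.980 = 5.30%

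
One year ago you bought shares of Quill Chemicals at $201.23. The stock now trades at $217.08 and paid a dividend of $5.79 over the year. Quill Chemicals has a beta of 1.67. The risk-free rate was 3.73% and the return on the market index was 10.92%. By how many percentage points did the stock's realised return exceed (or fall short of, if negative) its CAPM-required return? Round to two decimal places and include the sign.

-4.98%

Realised HPR = (P1 + D1 − P0) / P0 = (217.08 + 5.79 − 201.23) / 201.23 = 21.64 / 201.23 = 10.7539%
MRP = 10.92% − 3.73% = 7.19%
CAPM required = R_f + β·MRP = 3.73% + 1.67 × 7.19% = 15.7373%
α = realised − required = 10.7539% − 15.7373% = -4.98%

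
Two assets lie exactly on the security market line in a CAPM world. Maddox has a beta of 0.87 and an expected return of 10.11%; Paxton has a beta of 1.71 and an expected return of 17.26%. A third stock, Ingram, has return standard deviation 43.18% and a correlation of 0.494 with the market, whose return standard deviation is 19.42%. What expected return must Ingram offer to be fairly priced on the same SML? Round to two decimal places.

MRP = (17.26% − 10.11%) / (1.71 − 0.87) = 8.5119%
R_f = 10.11% − 0.87 × 8.5119% = 2.7046%
β_Ingram = ρ·σ_i/σ_m = 0.494 × 43.18 / 19.42 = 1.0984
E(R_Ingram) = R_f + β × MRP = 2.7046% + 1.0984 × 8.5119% = 12.05%

12.05%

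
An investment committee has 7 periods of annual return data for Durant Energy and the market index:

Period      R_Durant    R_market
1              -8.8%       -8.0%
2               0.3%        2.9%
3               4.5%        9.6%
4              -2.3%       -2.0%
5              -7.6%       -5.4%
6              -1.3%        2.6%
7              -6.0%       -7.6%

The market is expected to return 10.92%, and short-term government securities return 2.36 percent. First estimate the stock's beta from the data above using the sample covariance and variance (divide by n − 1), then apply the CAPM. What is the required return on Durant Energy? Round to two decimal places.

Mean R_i = (-8.8 + 0.3 + 4.5 − 2.3 − 7.6 − 1.3 − 6.0) / 7 = -3.0286%
Mean R_m = (-8.0 + 2.9 + 9.6 − 2.0 − 5.4 + 2.6 − 7.6) / 7 = -1.1286%
Σ(R_i − R̄_i)(R_m − R̄_m) = 178.4043  ⇒  Cov = 178.4043 / 6 = 29.7341
Σ(R_m − R̄_m)² = 253.3343  ⇒  Var(R_m) = 253.3343 / 6 = 42.2224
β = Cov / Var(R_m) = 29.7341 / 42.2224 = 0.7042
MRP = 10.92% − 2.36% = 8.56%
E(R) = R_f + β × MRP = 2.36% + 0.7042 × 8.56% = 8.39%

8.39%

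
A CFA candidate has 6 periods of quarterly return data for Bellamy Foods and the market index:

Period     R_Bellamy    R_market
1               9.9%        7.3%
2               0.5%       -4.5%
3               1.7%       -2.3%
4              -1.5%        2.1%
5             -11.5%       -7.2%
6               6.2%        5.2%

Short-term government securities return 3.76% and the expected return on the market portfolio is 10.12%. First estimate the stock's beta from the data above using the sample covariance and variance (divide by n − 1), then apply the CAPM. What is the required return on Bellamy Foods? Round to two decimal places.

Mean R_i = (9.9 + 0.5 + 1.7 − 1.5 − 11.5 + 6.2) / 6 = 0.8833%
Mean R_m = (7.3 − 4.5 − 2.3 + 2.1 − 7.2 + 5.2) / 6 = 0.1000%
Σ(R_i − R̄_i)(R_m − R̄_m) = 177.4700  ⇒  Cov = 177.4700 / 5 = 35.4940
Σ(R_m − R̄_m)² = 162.0600  ⇒  Var(R_m) = 162.0600 / 5 = 32.4120
β = Cov / Var(R_m) = 35.4940 / 32.4120 = 1.0951
MRP = 10.12% − 3.76% = 6.36%
E(R) = R_f + β × MRP = 3.76% + 1.0951 × 6.36% = 10.72%

10.72%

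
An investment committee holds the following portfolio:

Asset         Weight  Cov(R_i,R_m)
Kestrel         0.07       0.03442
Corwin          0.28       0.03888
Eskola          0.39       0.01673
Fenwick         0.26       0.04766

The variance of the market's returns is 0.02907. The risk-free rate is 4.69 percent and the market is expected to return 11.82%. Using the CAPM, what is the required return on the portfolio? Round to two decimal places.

12.59%

β_Kestrel = 0.03442 / 0.02907 = 1.1840
β_Corwin = 0.03888 / 0.02907 = 1.3375
β_Eskola = 0.01673 / 0.02907 = 0.5755
β_Fenwick = 0.04766 / 0.02907 = 1.6395
β_P = Σ w_i β_i = 0.07×1.1840 + 0.28×1.3375 + 0.39×0.5755 + 0.26×1.6395 = 1.1081
MRP = 11.82% − 4.69% = 7.13%
E(R_P) = R_f + β_P × MRP = 4.69% + 1.1081 × 7.13% = 12.59%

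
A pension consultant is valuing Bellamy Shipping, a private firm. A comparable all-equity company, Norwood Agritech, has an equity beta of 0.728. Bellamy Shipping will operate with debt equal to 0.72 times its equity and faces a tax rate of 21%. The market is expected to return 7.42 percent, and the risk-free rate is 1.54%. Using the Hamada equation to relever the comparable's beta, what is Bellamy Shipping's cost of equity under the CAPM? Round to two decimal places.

β_L = β_U × [1 + (1 − t)(D/E)] = 0.728 × [1 + (1 − 0.21) × 0.72]
    = 0.728 × [1 + 0.79 × 0.72] = 0.728 × 1.5688 = 1.1421
MRP = 7.42% − 1.54% = 5.88%
E(R) = R_f + β_L × MRP = 1.54% + 1.1421 × 5.88% = 8.26%

8.26%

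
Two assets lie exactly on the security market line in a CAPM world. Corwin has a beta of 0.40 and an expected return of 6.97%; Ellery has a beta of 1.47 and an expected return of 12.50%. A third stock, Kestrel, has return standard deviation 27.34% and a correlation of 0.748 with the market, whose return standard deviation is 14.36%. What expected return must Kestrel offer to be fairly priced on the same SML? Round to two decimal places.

MRP = (12.50% − 6.97%) / (1.47 − 0.40) = 5.1682%
R_f = 6.97% − 0.40 × 5.1682% = 4.9027%
β_Kestrel = ρ·σ_i/σ_m = 0.748 × 27.34 / 14.36 = 1.4241
E(R_Kestrel) = R_f + β × MRP = 4.9027% + 1.4241 × 5.1682% = 12.26%

12.26%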